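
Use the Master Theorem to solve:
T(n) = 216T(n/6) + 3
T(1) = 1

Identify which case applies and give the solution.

a=216, b=6, f(n)=3. log_6(216) = 3. Since c=0 < 3, Case 1 applies: T(n) = Θ(n^log_b(a)) = O(n^3).

Answer: O(n^3) - Case 1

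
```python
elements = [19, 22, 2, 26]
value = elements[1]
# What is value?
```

Trace:
`elements = [19, 22, 2, 26]` → elements = [19, 22, 2, 26]
`value = elements[1]` → value = 22
So value = 22

Answer: 22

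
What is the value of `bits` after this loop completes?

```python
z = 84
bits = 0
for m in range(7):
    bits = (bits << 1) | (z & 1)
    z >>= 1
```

Reverse lowest 7 bits of 84
`bits` takes the values: 0 → 1 → 2 → 5 → 10 → 21

Answer: 21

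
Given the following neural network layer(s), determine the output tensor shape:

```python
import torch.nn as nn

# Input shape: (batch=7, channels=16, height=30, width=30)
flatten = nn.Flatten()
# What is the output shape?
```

Input: (7, 16, 30, 30) -> Output: (7, 14400)

Answer: (7, 14400)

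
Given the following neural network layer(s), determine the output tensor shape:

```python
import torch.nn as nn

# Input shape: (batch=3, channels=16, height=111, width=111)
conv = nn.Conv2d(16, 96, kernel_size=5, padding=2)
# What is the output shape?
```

Input: (3, 16, 111, 111) -> Output: (3, 96, 111, 111)

Answer: (3, 96, 111, 111)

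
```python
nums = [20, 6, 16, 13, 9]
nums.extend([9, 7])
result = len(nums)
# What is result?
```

Trace:
`nums = [20, 6, 16, 13, 9]` → nums = [20, 6, 16, 13, 9]
`nums.extend([9, 7])` → nums = [20, 6, 16, 13, 9, 9, 7]
`result = len(nums)` → result = 7
So result = 7

Answer: 7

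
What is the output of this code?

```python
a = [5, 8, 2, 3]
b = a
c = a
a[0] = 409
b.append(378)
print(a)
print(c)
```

Key concept: multiple aliases.
Step by step:
`a = [5, 8, 2, 3]` → a = [5, 8, 2, 3]
`b = a` → b = [5, 8, 2, 3] (same object as a)
`c = a` → c = [5, 8, 2, 3] (same object as a, b)
`a[0] = 409` → a = [409, 8, 2, 3] (same object as b, c); b = [409, 8, 2, 3] (same object as a, c); c = [409, 8, 2, 3] (same object as a, b)
`b.append(378)` → a = [409, 8, 2, 3, 378] (same object as b, c); b = [409, 8, 2, 3, 378] (same object as a, c); c = [409, 8, 2, 3, 378] (same object as a, b)
`print(a)` → prints [409, 8, 2, 3, 378]
`print(c)` → prints [409, 8, 2, 3, 378]

Answer:
[409, 8, 2, 3, 378]
[409, 8, 2, 3, 378]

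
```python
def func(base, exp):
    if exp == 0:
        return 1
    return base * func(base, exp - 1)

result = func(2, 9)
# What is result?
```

func(2, 9) = 2 * 2 * 2 * 2 * 2 * 2 * 2 * 2 * 2 = 512

Answer: 512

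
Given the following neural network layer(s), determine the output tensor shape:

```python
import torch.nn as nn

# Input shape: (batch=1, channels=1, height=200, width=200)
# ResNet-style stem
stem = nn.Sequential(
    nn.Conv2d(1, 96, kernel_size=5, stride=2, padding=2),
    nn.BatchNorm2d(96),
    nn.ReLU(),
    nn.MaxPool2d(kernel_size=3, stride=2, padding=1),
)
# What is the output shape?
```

Input: (1, 1, 200, 200) -> after Conv2d 5x5 stride=2: (1, 96, 100, 100) -> Output: (1, 96, 50, 50)

Answer: (1, 96, 50, 50)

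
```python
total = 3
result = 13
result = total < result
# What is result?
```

Trace:
`total = 3` → total = 3
`result = 13` → result = 13
`result = total < result` → result = True
So result = True

Answer: True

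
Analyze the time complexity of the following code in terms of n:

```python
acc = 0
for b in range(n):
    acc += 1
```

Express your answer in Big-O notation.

Each loop level contributes: n. Multiplying the contributions gives O(n).

Answer: O(n)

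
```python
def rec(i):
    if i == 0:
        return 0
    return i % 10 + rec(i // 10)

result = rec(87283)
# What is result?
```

Sum of digits of 87283: 3 + 8 + 2 + 7 + 8 = 28

Answer: 28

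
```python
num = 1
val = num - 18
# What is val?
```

Trace:
`num = 1` → num = 1
`val = num - 18` → val = -17
So val = -17

Answer: -17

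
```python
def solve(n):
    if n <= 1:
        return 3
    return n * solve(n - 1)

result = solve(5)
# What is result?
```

solve(5) = 5 * 4 * 3 * 2 * 3 = 360

Answer: 360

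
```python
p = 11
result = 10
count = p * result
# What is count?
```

Trace:
`p = 11` → p = 11
`result = 10` → result = 10
`count = p * result` → count = 110
So count = 110

Answer: 110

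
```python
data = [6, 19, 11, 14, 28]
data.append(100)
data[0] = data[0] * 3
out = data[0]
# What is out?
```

Trace:
`data = [6, 19, 11, 14, 28]` → data = [6, 19, 11, 14, 28]
`data.append(100)` → data = [6, 19, 11, 14, 28, 100]
`data[0] = data[0] * 3` → data = [18, 19, 11, 14, 28, 100]
`out = data[0]` → out = 18
So out = 18

Answer: 18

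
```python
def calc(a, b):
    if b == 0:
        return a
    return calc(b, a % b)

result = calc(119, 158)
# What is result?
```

calc(119, 158) -> calc(158, 119) -> calc(119, 39) -> calc(39, 2) -> calc(2, 1) -> calc(1, 0) -> 1

Answer: 1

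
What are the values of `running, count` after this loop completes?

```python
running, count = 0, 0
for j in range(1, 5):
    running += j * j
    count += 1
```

Sum of squares and count
`running, count` takes the values: (0, 0) → (1, 0) → (1, 1) → (5, 1) → (5, 2) → (14, 2) → (14, 3) → (30, 3) → (30, 4)

Answer: 30, 4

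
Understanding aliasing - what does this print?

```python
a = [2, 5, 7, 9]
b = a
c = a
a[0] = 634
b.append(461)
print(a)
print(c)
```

Key concept: multiple aliases.
Step by step:
`a = [2, 5, 7, 9]` → a = [2, 5, 7, 9]
`b = a` → b = [2, 5, 7, 9] (same object as a)
`c = a` → c = [2, 5, 7, 9] (same object as a, b)
`a[0] = 634` → a = [634, 5, 7, 9] (same object as b, c); b = [634, 5, 7, 9] (same object as a, c); c = [634, 5, 7, 9] (same object as a, b)
`b.append(461)` → a = [634, 5, 7, 9, 461] (same object as b, c); b = [634, 5, 7, 9, 461] (same object as a, c); c = [634, 5, 7, 9, 461] (same object as a, b)
`print(a)` → prints [634, 5, 7, 9, 461]
`print(c)` → prints [634, 5, 7, 9, 461]

Answer:
[634, 5, 7, 9, 461]
[634, 5, 7, 9, 461]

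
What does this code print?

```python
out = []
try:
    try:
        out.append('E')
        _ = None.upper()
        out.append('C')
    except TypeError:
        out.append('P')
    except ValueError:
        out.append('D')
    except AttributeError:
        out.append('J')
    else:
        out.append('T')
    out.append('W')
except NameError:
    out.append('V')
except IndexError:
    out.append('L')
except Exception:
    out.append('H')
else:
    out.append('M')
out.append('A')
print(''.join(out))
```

Execution trace: 'E' (inner try body) → 'J' (inner except AttributeError) → 'W' (try body, no exception) → 'M' (else) → 'A' (after the try/except). Output: EJWMA

Answer: EJWMA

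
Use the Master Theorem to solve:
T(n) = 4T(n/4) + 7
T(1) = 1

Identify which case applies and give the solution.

a=4, b=4, f(n)=7. log_4(4) = 1. Since c=0 < 1, Case 1 applies: T(n) = Θ(n^log_b(a)) = O(n).

Answer: O(n) - Case 1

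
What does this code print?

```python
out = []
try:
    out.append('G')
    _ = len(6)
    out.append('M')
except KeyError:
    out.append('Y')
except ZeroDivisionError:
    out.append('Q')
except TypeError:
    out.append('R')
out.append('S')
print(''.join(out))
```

Execution trace: 'G' (try body) → 'R' (except TypeError) → 'S' (after the try/except). Output: GRS

Answer: GRS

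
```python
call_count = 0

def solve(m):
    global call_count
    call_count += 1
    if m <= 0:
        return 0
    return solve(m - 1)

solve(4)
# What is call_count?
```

Linear recursion stepping by 1: 5 calls from m=4 down to ≤0.

Answer: 5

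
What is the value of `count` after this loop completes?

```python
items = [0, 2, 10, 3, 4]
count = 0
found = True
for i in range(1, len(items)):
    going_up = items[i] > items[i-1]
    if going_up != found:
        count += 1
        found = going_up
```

Count direction changes in [0, 2, 10, 3, 4]
`count` takes the values: 0 → 1 → 2

Answer: 2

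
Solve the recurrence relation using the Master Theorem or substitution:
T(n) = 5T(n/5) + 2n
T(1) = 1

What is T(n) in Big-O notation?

By Master Theorem: a=5, b=5, f(n)=2n. Since log_5(5) = 1 and f(n) = Θ(n^1), Case 2 applies. T(n) = O(n log n).

Answer: O(n log n)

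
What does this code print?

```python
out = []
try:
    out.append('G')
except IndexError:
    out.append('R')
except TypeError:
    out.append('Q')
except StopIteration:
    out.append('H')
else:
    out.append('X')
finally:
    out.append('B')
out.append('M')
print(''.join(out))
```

Execution trace: 'G' (try body, no exception) → 'X' (else) → 'B' (finally) → 'M' (after the try/except). Output: GXBM

Answer: GXBM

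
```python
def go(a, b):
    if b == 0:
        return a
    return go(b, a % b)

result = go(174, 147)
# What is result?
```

go(174, 147) -> go(147, 27) -> go(27, 12) -> go(12, 3) -> go(3, 0) -> 3

Answer: 3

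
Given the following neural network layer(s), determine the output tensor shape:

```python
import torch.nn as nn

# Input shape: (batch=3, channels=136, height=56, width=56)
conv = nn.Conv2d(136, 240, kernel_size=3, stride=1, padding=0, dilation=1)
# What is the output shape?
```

Input: (3, 136, 56, 56) -> Output: (3, 240, 54, 54)

Answer: (3, 240, 54, 54)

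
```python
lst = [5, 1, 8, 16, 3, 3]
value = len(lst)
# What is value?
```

Trace:
`lst = [5, 1, 8, 16, 3, 3]` → lst = [5, 1, 8, 16, 3, 3]
`value = len(lst)` → value = 6
So value = 6

Answer: 6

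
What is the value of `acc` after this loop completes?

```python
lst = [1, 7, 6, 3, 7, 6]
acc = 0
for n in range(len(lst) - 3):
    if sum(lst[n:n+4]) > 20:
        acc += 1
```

Count windows with sum > 20
`acc` takes the values: 0 → 1 → 2

Answer: 2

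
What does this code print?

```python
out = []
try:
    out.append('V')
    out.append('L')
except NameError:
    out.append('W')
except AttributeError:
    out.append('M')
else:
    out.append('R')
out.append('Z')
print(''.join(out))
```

Execution trace: 'V' (try body) → 'L' (try body, no exception) → 'R' (else) → 'Z' (after the try/except). Output: VLRZ

Answer: VLRZ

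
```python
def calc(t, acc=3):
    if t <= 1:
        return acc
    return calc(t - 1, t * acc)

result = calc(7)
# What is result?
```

Accumulator trace (n, acc): (7, 3) -> (6, 21) -> (5, 126) -> (4, 630) -> (3, 2520) -> (2, 7560) -> (1, 15120) -> return 15120

Answer: 15120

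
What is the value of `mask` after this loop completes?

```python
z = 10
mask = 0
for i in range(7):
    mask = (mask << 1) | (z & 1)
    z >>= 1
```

Reverse lowest 7 bits of 10
`mask` takes the values: 0 → 1 → 2 → 5 → 10 → 20 → 40

Answer: 40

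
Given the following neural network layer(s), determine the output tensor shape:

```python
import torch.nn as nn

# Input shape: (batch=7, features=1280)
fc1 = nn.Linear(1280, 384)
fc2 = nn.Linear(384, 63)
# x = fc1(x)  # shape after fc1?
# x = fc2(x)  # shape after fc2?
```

Input: (7, 1280) -> after fc1: (7, 384) -> Output: (7, 63)

Answer: (7, 63)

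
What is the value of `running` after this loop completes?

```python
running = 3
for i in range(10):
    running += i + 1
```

Start at 3, add 1 to 10 = 58
`running` takes the values: 3 → 4 → 6 → 9 → 13 → 18 → 24 → 31 → 39 → 48 → 58

Answer: 58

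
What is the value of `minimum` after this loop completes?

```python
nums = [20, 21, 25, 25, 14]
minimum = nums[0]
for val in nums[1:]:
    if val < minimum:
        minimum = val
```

Minimum of [20, 21, 25, 25, 14]
`minimum` takes the values: 20 → 14

Answer: 14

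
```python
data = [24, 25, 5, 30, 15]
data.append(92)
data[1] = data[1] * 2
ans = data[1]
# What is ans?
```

Trace:
`data = [24, 25, 5, 30, 15]` → data = [24, 25, 5, 30, 15]
`data.append(92)` → data = [24, 25, 5, 30, 15, 92]
`data[1] = data[1] * 2` → data = [24, 50, 5, 30, 15, 92]
`ans = data[1]` → ans = 50
So ans = 50

Answer: 50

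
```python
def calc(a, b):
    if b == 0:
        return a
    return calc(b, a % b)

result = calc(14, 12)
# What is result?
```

calc(14, 12) -> calc(12, 2) -> calc(2, 0) -> 2

Answer: 2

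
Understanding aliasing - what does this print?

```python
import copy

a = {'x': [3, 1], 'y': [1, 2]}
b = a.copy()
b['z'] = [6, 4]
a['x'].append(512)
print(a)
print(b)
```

Key concept: shallow copy of dict with mutable values.
Step by step:
`a = {'x': [3, 1], 'y': [1, 2]}` → a = {'x': [3, 1], 'y': [1, 2]}
`b = a.copy()` → b = {'x': [3, 1], 'y': [1, 2]}
`b['z'] = [6, 4]` → b = {'x': [3, 1], 'y': [1, 2], 'z': [6, 4]}
`a['x'].append(512)` → a = {'x': [3, 1, 512], 'y': [1, 2]}; b = {'x': [3, 1, 512], 'y': [1, 2], 'z': [6, 4]}
`print(a)` → prints {'x': [3, 1, 512], 'y': [1, 2]}
`print(b)` → prints {'x': [3, 1, 512], 'y': [1, 2], 'z': [6, 4]}

Answer:
{'x': [3, 1, 512], 'y': [1, 2]}
{'x': [3, 1, 512], 'y': [1, 2], 'z': [6, 4]}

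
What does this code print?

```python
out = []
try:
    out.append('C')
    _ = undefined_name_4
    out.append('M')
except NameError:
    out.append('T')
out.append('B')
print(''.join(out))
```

Execution trace: 'C' (try body) → 'T' (except NameError) → 'B' (after the try/except). Output: CTB

Answer: CTB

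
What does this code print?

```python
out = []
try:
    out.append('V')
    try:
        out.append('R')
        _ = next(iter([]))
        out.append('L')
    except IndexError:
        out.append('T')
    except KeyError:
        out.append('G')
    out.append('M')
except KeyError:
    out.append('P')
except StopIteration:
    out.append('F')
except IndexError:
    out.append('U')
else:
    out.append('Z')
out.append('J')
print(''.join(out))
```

Execution trace: 'V' (try body) → 'R' (inner try body) → 'F' (except StopIteration) → 'J' (after the try/except). Output: VRFJ

Answer: VRFJ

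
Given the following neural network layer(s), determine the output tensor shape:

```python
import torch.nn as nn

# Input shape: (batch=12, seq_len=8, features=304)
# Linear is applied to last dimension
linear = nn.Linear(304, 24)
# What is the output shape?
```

Input: (12, 8, 304) -> Output: (12, 8, 24)

Answer: (12, 8, 24)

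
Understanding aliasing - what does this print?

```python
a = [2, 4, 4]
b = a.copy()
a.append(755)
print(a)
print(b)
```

Key concept: list.copy() creates independent copy.
Step by step:
`a = [2, 4, 4]` → a = [2, 4, 4]
`b = a.copy()` → b = [2, 4, 4]
`a.append(755)` → a = [2, 4, 4, 755]
`print(a)` → prints [2, 4, 4, 755]
`print(b)` → prints [2, 4, 4]

Answer:
[2, 4, 4, 755]
[2, 4, 4]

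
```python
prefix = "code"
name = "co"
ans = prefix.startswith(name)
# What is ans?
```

Trace:
`prefix = "code"` → prefix = 'code'
`name = "co"` → name = 'co'
`ans = prefix.startswith(name)` → ans = True
So ans = True

Answer: True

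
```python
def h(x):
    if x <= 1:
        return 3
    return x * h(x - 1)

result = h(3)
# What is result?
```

h(3) = 3 * 2 * 3 = 18

Answer: 18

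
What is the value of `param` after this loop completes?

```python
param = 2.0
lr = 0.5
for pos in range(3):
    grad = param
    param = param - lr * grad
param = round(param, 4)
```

Gradient descent: w = 2.0 * (1 - 0.5)^3
`param` takes the values: 2.0 → 1.0 → 0.5 → 0.25

Answer: 0.25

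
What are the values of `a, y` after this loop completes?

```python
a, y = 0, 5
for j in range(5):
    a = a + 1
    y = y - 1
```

a goes 0→5, y goes 5→0
`a, y` takes the values: (0, 5) → (1, 5) → (1, 4) → (2, 4) → (2, 3) → (3, 3) → (3, 2) → (4, 2) → (4, 1) → (5, 1) → (5, 0)

Answer: 5, 0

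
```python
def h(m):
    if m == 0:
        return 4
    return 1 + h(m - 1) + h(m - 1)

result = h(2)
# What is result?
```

h(m) = 1 + 2·h(m-1), h(0)=4. Closed form: (4+1)·2^2 - 1 = 19.

Answer: 19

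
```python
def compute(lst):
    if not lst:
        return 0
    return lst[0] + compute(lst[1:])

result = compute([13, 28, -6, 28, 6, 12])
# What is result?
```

13 + 28 + (-6) + 28 + 6 + 12 + 0 = 81

Answer: 81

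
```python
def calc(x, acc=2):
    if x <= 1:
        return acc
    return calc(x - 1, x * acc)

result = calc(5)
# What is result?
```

Accumulator trace (n, acc): (5, 2) -> (4, 10) -> (3, 40) -> (2, 120) -> (1, 240) -> return 240

Answer: 240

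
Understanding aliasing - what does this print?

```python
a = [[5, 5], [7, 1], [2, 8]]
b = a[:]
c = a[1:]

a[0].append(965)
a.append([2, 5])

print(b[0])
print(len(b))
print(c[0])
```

Key concept: slice with nested mutation.
Step by step:
`a = [[5, 5], [7, 1], [2, 8]]` → a = [[5, 5], [7, 1], [2, 8]]
`b = a[:]` → b = [[5, 5], [7, 1], [2, 8]]
`c = a[1:]` → c = [[7, 1], [2, 8]]
`a[0].append(965)` → a = [[5, 5, 965], [7, 1], [2, 8]]; b = [[5, 5, 965], [7, 1], [2, 8]]
`a.append([2, 5])` → a = [[5, 5, 965], [7, 1], [2, 8], [2, 5]]
`print(b[0])` → prints [5, 5, 965]
`print(len(b))` → prints 3
`print(c[0])` → prints [7, 1]

Answer:
[5, 5, 965]
3
[7, 1]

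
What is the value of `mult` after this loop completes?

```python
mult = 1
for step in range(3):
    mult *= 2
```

2^3 = 8
`mult` takes the values: 1 → 2 → 4 → 8

Answer: 8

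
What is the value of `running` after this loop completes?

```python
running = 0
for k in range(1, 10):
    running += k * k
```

Sum of squares 1² to 9² = 285
`running` takes the values: 0 → 1 → 5 → 14 → 30 → 55 → 91 → 140 → 204 → 285

Answer: 285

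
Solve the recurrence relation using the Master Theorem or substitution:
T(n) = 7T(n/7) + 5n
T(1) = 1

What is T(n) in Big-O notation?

By Master Theorem: a=7, b=7, f(n)=5n. Since log_7(7) = 1 and f(n) = Θ(n^1), Case 2 applies. T(n) = O(n log n).

Answer: O(n log n)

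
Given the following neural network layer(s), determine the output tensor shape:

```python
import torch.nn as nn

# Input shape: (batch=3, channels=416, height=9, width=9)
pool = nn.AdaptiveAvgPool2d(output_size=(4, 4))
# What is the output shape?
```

Input: (3, 416, 9, 9) -> Output: (3, 416, 4, 4)

Answer: (3, 416, 4, 4)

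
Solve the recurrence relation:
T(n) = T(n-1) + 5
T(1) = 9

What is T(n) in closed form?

Unrolling: T(n) = T(1) + 5·(n-1) = 9 + 5(n-1) = 5n + 4.

Answer: T(n) = 5n + 4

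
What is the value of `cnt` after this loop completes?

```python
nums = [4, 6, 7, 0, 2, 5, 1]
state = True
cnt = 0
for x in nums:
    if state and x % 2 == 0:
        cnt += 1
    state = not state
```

Count even values at even positions
`cnt` takes the values: 0 → 1 → 2

Answer: 2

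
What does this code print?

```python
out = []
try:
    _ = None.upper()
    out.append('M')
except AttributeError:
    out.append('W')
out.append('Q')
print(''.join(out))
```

Execution trace: 'W' (except AttributeError) → 'Q' (after the try/except). Output: WQ

Answer: WQ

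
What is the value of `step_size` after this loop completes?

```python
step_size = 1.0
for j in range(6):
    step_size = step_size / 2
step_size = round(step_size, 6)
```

Halving LR 6 times: 1 / 2^6
`step_size` takes the values: 1.0 → 0.5 → 0.25 → 0.125 → 0.0625 → 0.03125 → 0.015625

Answer: 0.015625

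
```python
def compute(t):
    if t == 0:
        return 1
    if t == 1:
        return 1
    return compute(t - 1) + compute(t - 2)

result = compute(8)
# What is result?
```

Build up from base cases: compute(0)=1, compute(1)=1, compute(2)=2, compute(3)=3, compute(4)=5, compute(5)=8, compute(6)=13, ..., compute(8)=34

Answer: 34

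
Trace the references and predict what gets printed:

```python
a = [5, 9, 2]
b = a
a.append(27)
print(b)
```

Key concept: basic list aliasing.
Step by step:
`a = [5, 9, 2]` → a = [5, 9, 2]
`b = a` → b = [5, 9, 2] (same object as a)
`a.append(27)` → a = [5, 9, 2, 27] (same object as b); b = [5, 9, 2, 27] (same object as a)
`print(b)` → prints [5, 9, 2, 27]

Answer: [5, 9, 2, 27]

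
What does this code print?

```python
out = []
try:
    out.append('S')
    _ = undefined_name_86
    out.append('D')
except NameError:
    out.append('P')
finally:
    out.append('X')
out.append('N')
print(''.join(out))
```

Execution trace: 'S' (try body) → 'P' (except NameError) → 'X' (finally) → 'N' (after the try/except). Output: SPXN

Answer: SPXN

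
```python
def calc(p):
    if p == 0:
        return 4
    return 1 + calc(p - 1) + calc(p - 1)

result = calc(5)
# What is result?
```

calc(p) = 1 + 2·calc(p-1), calc(0)=4. Closed form: (4+1)·2^5 - 1 = 159.

Answer: 159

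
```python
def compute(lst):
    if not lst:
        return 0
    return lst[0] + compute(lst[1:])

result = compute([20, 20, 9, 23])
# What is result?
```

20 + 20 + 9 + 23 + 0 = 72

Answer: 72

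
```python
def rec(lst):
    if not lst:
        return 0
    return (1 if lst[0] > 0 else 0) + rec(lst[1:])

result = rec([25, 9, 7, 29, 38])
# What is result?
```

Count of positive elements in [25, 9, 7, 29, 38] = 5

Answer: 5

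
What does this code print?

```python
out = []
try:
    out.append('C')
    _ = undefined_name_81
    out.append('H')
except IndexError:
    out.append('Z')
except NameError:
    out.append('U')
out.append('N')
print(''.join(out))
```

Execution trace: 'C' (try body) → 'U' (except NameError) → 'N' (after the try/except). Output: CUN

Answer: CUN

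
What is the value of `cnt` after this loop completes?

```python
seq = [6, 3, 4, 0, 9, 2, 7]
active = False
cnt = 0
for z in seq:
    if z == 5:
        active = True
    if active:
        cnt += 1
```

Count elements after first 5 in [6, 3, 4, 0, 9, 2, 7]
`cnt` takes the values: 0

Answer: 0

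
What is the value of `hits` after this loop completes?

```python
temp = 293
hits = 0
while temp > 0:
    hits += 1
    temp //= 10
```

Count digits by repeated division by 10
`hits` takes the values: 0 → 1 → 2 → 3

Answer: 3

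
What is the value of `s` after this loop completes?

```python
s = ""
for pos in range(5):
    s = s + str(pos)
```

Concatenate digits 0 to 4
`s` takes the values: "" → "0" → "01" → "012" → "0123" → "01234"

Answer: "01234"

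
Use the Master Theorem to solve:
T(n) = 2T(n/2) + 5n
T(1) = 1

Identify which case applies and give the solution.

a=2, b=2, f(n)=5n. log_2(2) = 1. Since c=1 = 1, Case 2 applies: T(n) = Θ(n^log_b(a) · log n) = O(n log n).

Answer: O(n log n) - Case 2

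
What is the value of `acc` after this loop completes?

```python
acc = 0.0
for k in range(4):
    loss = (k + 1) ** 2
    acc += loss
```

Sum of squared losses 1² + 2² + ... + 4²
`acc` takes the values: 0.0 → 1.0 → 5.0 → 14.0 → 30.0

Answer: 30.0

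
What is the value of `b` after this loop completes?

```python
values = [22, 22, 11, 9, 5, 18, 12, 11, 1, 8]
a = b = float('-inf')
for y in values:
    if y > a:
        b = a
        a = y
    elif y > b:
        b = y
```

Second largest (with repeats) in [22, 22, 11, 9, 5, 18, 12, 11, 1, 8]
`b` takes the values: -inf → 22

Answer: 22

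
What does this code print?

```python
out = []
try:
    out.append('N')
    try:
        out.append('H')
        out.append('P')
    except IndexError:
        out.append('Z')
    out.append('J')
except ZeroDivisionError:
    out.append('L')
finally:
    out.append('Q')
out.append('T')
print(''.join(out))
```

Execution trace: 'N' (try body) → 'H' (inner try body) → 'P' (inner try body, no exception) → 'J' (try body, no exception) → 'Q' (finally) → 'T' (after the try/except). Output: NHPJQT

Answer: NHPJQT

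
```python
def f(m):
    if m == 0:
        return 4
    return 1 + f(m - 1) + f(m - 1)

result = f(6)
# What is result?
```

f(m) = 1 + 2·f(m-1), f(0)=4. Closed form: (4+1)·2^6 - 1 = 319.

Answer: 319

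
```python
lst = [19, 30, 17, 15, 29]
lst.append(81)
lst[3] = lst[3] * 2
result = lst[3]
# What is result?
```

Trace:
`lst = [19, 30, 17, 15, 29]` → lst = [19, 30, 17, 15, 29]
`lst.append(81)` → lst = [19, 30, 17, 15, 29, 81]
`lst[3] = lst[3] * 2` → lst = [19, 30, 17, 30, 29, 81]
`result = lst[3]` → result = 30
So result = 30

Answer: 30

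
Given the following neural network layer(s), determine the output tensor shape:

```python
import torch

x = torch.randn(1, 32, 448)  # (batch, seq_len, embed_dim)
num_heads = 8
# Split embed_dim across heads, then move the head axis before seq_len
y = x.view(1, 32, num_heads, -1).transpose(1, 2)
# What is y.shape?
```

Input: (1, 32, 448) -> head_dim = 448 // 8 = 56; after view: (1, 32, 8, 56) -> after transpose(1, 2): (1, 8, 32, 56) -> Output: (1, 8, 32, 56)

Answer: (1, 8, 32, 56)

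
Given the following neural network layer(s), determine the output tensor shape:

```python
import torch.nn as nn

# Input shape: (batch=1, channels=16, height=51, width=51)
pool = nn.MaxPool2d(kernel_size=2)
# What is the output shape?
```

Input: (1, 16, 51, 51) -> Output: (1, 16, 25, 25)

Answer: (1, 16, 25, 25)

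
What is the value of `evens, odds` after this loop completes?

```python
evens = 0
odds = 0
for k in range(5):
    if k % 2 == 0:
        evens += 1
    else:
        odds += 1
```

Count evens and odds in range(5)
`evens, odds` takes the values: (0, 0) → (1, 0) → (1, 1) → (2, 1) → (2, 2) → (3, 2)

Answer: 3, 2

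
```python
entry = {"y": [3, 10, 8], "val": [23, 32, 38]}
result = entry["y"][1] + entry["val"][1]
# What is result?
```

Trace:
`entry = {"y": [3, 10, 8], "val": [23, 32, 38]}` → entry = {'y': [3, 10, 8], 'val': [23, 32, 38]}
`result = entry["y"][1] + entry["val"][1]` → result = 42
So result = 42

Answer: 42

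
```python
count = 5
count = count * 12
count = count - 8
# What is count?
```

Trace:
`count = 5` → count = 5
`count = count * 12` → count = 60
`count = count - 8` → count = 52
So count = 52

Answer: 52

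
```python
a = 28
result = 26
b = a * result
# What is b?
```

Trace:
`a = 28` → a = 28
`result = 26` → result = 26
`b = a * result` → b = 728
So b = 728

Answer: 728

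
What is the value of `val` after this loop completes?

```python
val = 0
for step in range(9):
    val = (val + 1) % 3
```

Increment mod 3, 9 times = 0
`val` takes the values: 0 → 1 → 2 → 0 → 1 → 2 → 0 → 1 → 2 → 0

Answer: 0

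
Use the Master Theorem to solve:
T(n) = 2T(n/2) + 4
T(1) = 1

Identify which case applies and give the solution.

a=2, b=2, f(n)=4. log_2(2) = 1. Since c=0 < 1, Case 1 applies: T(n) = Θ(n^log_b(a)) = O(n).

Answer: O(n) - Case 1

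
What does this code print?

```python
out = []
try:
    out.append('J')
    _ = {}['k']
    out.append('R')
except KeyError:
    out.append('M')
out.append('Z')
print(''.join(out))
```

Execution trace: 'J' (try body) → 'M' (except KeyError) → 'Z' (after the try/except). Output: JMZ

Answer: JMZ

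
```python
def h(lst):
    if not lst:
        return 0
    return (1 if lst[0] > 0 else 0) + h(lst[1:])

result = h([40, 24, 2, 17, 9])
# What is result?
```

Count of positive elements in [40, 24, 2, 17, 9] = 5

Answer: 5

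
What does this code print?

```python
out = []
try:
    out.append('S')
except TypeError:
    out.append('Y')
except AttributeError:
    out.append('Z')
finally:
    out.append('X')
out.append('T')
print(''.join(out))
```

Execution trace: 'S' (try body, no exception) → 'X' (finally) → 'T' (after the try/except). Output: SXT

Answer: SXT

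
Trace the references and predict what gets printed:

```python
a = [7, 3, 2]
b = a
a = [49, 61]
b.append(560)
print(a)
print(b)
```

Key concept: rebinding vs mutation: a is rebound to a new list, b still points at the original.
Step by step:
`a = [7, 3, 2]` → a = [7, 3, 2]
`b = a` → b = [7, 3, 2] (same object as a)
`a = [49, 61]` → a = [49, 61]
`b.append(560)` → b = [7, 3, 2, 560]
`print(a)` → prints [49, 61]
`print(b)` → prints [7, 3, 2, 560]

Answer:
[49, 61]
[7, 3, 2, 560]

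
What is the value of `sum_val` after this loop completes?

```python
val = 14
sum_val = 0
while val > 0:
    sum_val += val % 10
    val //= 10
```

Sum digits of 14
`sum_val` takes the values: 0 → 4 → 5

Answer: 5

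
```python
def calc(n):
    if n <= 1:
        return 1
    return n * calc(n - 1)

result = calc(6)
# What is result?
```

calc(6) = 6 * 5 * 4 * 3 * 2 * 1 = 720

Answer: 720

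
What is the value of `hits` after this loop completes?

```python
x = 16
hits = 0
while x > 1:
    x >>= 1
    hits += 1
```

Count right shifts until 1
`hits` takes the values: 0 → 1 → 2 → 3 → 4

Answer: 4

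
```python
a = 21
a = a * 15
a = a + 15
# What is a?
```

Trace:
`a = 21` → a = 21
`a = a * 15` → a = 315
`a = a + 15` → a = 330
So a = 330

Answer: 330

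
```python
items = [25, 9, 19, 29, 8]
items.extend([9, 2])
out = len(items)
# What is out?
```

Trace:
`items = [25, 9, 19, 29, 8]` → items = [25, 9, 19, 29, 8]
`items.extend([9, 2])` → items = [25, 9, 19, 29, 8, 9, 2]
`out = len(items)` → out = 7
So out = 7

Answer: 7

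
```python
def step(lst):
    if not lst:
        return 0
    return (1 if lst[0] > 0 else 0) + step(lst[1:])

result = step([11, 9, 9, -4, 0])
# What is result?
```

Count of positive elements in [11, 9, 9, -4, 0] = 3

Answer: 3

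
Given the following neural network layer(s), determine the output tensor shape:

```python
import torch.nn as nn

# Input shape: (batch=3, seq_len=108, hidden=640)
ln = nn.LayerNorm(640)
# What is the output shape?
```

Input: (3, 108, 640) -> Output: (3, 108, 640)

Answer: (3, 108, 640)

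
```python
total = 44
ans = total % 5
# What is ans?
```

Trace:
`total = 44` → total = 44
`ans = total % 5` → ans = 4
So ans = 4

Answer: 4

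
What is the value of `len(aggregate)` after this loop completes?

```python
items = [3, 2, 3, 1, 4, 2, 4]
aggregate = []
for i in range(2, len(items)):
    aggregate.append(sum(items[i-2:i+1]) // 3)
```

Number of 3-element averages
`aggregate` takes the values: [] → [2] → [2, 2] → [2, 2, 2] → [2, 2, 2, 2] → [2, 2, 2, 2, 3]
So `len(aggregate)` = 5

Answer: 5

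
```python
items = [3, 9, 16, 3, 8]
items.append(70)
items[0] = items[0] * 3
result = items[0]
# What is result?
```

Trace:
`items = [3, 9, 16, 3, 8]` → items = [3, 9, 16, 3, 8]
`items.append(70)` → items = [3, 9, 16, 3, 8, 70]
`items[0] = items[0] * 3` → items = [9, 9, 16, 3, 8, 70]
`result = items[0]` → result = 9
So result = 9

Answer: 9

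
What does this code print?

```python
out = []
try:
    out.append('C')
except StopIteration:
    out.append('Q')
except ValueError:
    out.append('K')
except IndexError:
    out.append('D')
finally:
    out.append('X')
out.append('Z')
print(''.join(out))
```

Execution trace: 'C' (try body, no exception) → 'X' (finally) → 'Z' (after the try/except). Output: CXZ

Answer: CXZ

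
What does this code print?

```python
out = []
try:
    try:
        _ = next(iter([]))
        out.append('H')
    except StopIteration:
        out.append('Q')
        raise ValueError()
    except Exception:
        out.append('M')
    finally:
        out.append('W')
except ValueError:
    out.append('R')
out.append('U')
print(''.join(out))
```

Execution trace: 'Q' (inner except StopIteration) → 'W' (inner finally) → 'R' (outer except ValueError) → 'U' (after the try/except). Output: QWRU

Answer: QWRU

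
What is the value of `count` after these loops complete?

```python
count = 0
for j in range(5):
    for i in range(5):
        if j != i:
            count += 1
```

5² - 5 (exclude diagonal)
`count` takes the values: 0 → 1 → 2 → 3 → 4 → 5 → 6 → 7 → 8 → 9 → 10 → 11 → 12 → 13 → 14 → 15 → 16 → 17 → 18 → 19 → 20

Answer: 20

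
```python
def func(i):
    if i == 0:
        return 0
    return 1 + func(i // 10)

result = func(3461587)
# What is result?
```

Count of digits of 3461587: 7

Answer: 7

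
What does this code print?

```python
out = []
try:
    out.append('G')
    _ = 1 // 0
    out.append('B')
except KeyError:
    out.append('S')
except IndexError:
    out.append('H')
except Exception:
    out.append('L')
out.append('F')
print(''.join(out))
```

Execution trace: 'G' (try body) → 'L' (except Exception) → 'F' (after the try/except). Output: GLF

Answer: GLF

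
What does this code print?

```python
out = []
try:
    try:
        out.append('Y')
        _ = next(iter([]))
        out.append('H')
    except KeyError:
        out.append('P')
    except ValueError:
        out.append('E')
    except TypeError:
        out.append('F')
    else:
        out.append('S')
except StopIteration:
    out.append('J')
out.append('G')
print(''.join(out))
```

Execution trace: 'Y' (try body) → 'J' (outer except StopIteration) → 'G' (after the try/except). Output: YJG

Answer: YJG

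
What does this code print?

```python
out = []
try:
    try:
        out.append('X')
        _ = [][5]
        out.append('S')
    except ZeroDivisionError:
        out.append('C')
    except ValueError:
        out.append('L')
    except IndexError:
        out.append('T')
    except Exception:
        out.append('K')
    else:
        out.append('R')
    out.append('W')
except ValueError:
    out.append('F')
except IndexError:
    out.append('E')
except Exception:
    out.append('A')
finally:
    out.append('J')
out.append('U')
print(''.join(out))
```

Execution trace: 'X' (inner try body) → 'T' (inner except IndexError) → 'W' (try body, no exception) → 'J' (finally) → 'U' (after the try/except). Output: XTWJU

Answer: XTWJU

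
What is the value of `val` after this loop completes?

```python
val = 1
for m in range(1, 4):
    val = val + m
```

Start at 1, add 1 through 3
`val` takes the values: 1 → 2 → 4 → 7

Answer: 7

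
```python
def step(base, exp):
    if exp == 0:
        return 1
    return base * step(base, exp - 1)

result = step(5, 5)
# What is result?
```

step(5, 5) = 5 * 5 * 5 * 5 * 5 = 3125

Answer: 3125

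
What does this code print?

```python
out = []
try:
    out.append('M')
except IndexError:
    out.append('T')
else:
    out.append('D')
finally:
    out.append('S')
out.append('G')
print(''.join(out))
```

Execution trace: 'M' (try body, no exception) → 'D' (else) → 'S' (finally) → 'G' (after the try/except). Output: MDSG

Answer: MDSG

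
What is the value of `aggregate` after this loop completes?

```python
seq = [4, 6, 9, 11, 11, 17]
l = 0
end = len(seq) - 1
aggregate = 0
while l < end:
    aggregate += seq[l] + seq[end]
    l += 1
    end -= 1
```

Sum of pairs from ends
`aggregate` takes the values: 0 → 21 → 38 → 58

Answer: 58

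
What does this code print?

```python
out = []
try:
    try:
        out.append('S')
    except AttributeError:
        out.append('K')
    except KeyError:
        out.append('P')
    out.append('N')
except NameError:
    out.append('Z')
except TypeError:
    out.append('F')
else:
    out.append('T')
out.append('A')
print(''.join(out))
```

Execution trace: 'S' (inner try body, no exception) → 'N' (try body, no exception) → 'T' (else) → 'A' (after the try/except). Output: SNTA

Answer: SNTA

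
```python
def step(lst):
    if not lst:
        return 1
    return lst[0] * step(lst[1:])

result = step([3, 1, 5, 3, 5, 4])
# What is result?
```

Product over [3, 1, 5, 3, 5, 4] = 3 * 1 * 5 * 3 * 5 * 4 = 900

Answer: 900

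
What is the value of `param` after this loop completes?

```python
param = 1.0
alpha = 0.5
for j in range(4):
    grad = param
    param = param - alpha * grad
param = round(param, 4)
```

Gradient descent: w = 1.0 * (1 - 0.5)^4
`param` takes the values: 1.0 → 0.5 → 0.25 → 0.125 → 0.0625

Answer: 0.0625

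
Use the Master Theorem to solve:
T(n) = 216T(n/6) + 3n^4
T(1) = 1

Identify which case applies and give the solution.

a=216, b=6, f(n)=3n^4. log_6(216) = 3. Since c=4 > 3 and the regularity condition holds (216(n/6)^4 = (216/6^4)n^4 with 216/6^4 < 1), Case 3 applies: T(n) = Θ(f(n)) = O(n^4).

Answer: O(n^4) - Case 3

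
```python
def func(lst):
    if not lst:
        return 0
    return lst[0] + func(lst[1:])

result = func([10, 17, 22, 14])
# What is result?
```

10 + 17 + 22 + 14 + 0 = 63

Answer: 63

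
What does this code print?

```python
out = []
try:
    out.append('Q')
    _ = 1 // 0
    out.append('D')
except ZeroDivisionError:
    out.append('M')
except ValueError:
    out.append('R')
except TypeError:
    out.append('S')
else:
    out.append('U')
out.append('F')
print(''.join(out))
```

Execution trace: 'Q' (try body) → 'M' (except ZeroDivisionError) → 'F' (after the try/except). Output: QMF

Answer: QMF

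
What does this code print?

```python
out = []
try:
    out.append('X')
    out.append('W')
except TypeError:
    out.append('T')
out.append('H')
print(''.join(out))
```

Execution trace: 'X' (try body) → 'W' (try body, no exception) → 'H' (after the try/except). Output: XWH

Answer: XWH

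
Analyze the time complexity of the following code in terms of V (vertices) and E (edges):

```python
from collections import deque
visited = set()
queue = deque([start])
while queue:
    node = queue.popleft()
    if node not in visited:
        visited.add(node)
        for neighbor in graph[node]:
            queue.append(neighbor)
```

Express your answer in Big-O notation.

This is Breadth-first search on a graph. Time complexity: O(V + E).

Answer: O(V + E)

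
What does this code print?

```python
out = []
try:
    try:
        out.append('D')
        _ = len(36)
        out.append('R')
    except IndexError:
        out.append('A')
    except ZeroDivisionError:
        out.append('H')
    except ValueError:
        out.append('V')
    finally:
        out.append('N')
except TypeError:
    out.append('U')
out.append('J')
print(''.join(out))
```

Execution trace: 'D' (inner try body) → 'N' (inner finally) → 'U' (outer except TypeError) → 'J' (after the try/except). Output: DNUJ

Answer: DNUJ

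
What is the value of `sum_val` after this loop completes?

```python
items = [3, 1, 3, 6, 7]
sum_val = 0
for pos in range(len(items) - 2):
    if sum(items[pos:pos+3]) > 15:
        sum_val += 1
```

Count windows with sum > 15
`sum_val` takes the values: 0 → 1

Answer: 1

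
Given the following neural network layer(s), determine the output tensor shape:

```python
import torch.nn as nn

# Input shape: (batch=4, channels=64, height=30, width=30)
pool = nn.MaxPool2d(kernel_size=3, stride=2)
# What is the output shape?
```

Input: (4, 64, 30, 30) -> Output: (4, 64, 14, 14)

Answer: (4, 64, 14, 14)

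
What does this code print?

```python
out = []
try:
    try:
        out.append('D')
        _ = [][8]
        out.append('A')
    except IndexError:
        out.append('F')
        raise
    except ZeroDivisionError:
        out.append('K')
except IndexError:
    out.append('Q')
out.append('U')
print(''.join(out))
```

Execution trace: 'D' (inner try body) → 'F' (inner except IndexError) → 'Q' (outer except IndexError) → 'U' (after the try/except). Output: DFQU

Answer: DFQU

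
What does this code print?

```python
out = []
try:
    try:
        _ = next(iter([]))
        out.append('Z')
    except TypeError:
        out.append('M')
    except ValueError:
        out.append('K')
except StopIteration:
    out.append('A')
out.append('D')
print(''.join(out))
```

Execution trace: 'A' (outer except StopIteration) → 'D' (after the try/except). Output: AD

Answer: AD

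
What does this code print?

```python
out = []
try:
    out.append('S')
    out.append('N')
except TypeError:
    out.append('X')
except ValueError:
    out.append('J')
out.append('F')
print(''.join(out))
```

Execution trace: 'S' (try body) → 'N' (try body, no exception) → 'F' (after the try/except). Output: SNF

Answer: SNF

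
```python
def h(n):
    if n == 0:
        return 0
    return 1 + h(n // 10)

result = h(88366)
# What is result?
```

Count of digits of 88366: 5

Answer: 5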